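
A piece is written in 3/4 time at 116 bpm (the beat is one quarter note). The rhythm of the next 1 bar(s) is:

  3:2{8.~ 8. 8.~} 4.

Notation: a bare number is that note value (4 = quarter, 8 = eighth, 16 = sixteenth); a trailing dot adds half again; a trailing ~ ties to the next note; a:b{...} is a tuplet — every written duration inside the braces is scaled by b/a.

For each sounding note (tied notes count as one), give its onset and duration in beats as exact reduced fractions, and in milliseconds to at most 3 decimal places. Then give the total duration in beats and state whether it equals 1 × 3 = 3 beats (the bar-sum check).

1) 0.0ms=0b +517.241ms=1b
2) 517.241ms=1b +1034.483ms=2b
Σ=3b of 3 (116bpm 3/4) — PASS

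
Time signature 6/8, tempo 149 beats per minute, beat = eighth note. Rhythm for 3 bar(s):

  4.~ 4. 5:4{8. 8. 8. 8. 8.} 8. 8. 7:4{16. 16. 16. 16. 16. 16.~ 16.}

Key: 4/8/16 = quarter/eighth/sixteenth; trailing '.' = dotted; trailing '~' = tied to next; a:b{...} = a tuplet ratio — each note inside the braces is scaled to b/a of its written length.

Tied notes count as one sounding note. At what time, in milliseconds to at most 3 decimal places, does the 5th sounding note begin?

note 5 onset = 48/5b = 3865.772ms

1. 0.0ms @ 0 + 2416.107ms (6)
2. 2416.107ms @ 6 + 483.221ms (6/5)
3. 2899.329ms @ 36/5 + 483.221ms (6/5)
4. 3382.55ms @ 42/5 + 483.221ms (6/5)
5. 3865.772ms @ 48/5 + 483.221ms (6/5)
6. 4348.993ms @ 54/5 + 483.221ms (6/5)
7. 4832.215ms @ 12 + 604.027ms (3/2)
8. 5436.242ms @ 27/2 + 604.027ms (3/2)
9. 6040.268ms @ 15 + 172.579ms (3/7)
10. 6212.848ms @ 108/7 + 172.579ms (3/7)
11. 6385.427ms @ 111/7 + 172.579ms (3/7)
12. 6558.006ms @ 114/7 + 172.579ms (3/7)
13. 6730.585ms @ 117/7 + 172.579ms (3/7)
14. 6903.164ms @ 120/7 + 345.158ms (6/7)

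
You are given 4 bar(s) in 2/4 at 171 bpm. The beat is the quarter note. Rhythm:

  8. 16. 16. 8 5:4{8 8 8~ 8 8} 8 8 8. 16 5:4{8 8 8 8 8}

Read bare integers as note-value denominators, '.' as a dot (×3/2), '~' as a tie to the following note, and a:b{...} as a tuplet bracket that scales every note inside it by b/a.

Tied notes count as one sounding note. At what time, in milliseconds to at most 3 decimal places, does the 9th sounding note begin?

note 9 onset = 4b = 1403.509ms

1. 0.0ms @ 0 + 263.158ms (3/4)
2. 263.158ms @ 3/4 + 131.579ms (3/8)
3. 394.737ms @ 9/8 + 131.579ms (3/8)
4. 526.316ms @ 3/2 + 175.439ms (1/2)
5. 701.754ms @ 2 + 140.351ms (2/5)
6. 842.105ms @ 12/5 + 140.351ms (2/5)
7. 982.456ms @ 14/5 + 280.702ms (4/5)
8. 1263.158ms @ 18/5 + 140.351ms (2/5)
9. 1403.509ms @ 4 + 175.439ms (1/2)
10. 1578.947ms @ 9/2 + 175.439ms (1/2)
11. 1754.386ms @ 5 + 263.158ms (3/4)
12. 2017.544ms @ 23/4 + 87.719ms (1/4)
13. 2105.263ms @ 6 + 140.351ms (2/5)
14. 2245.614ms @ 32/5 + 140.351ms (2/5)
15. 2385.965ms @ 34/5 + 140.351ms (2/5)
16. 2526.316ms @ 36/5 + 140.351ms (2/5)
17. 2666.667ms @ 38/5 + 140.351ms (2/5)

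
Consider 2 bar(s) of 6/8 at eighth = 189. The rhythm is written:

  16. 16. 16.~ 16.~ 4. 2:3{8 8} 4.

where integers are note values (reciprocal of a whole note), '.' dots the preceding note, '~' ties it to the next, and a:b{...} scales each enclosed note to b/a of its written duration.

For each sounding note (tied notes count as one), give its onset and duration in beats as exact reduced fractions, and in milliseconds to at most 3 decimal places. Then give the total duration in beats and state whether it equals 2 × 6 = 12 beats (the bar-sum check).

1) 0.0ms=0b +238.095ms=3/4b
2) 238.095ms=3/4b +238.095ms=3/4b
3) 476.19ms=3/2b +1428.571ms=9/2b
4) 1904.762ms=6b +476.19ms=3/2b
5) 2380.952ms=15/2b +476.19ms=3/2b
6) 2857.143ms=9b +952.381ms=3b
Σ=12b of 12 (189bpm 6/8) — PASS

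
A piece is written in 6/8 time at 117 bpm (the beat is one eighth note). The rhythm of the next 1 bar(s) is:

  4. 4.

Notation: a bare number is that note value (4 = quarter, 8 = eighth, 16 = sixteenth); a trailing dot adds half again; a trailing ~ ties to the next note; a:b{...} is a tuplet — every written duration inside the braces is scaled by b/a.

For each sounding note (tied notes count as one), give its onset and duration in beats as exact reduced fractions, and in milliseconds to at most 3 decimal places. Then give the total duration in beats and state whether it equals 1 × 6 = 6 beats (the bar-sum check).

1) 0.0ms=0b +1538.462ms=3b
2) 1538.462ms=3b +1538.462ms=3b
Σ=6b of 6 (117bpm 6/8) — PASS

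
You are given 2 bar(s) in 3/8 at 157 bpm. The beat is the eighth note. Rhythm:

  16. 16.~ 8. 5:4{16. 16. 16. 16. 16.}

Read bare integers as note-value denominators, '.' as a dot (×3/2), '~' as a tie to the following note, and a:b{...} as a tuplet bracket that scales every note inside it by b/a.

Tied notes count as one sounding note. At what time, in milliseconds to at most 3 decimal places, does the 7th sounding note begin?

note 7 onset = 27/5b = 2063.694ms

1. 0.0ms @ 0 + 286.624ms (3/4)
2. 286.624ms @ 3/4 + 859.873ms (9/4)
3. 1146.497ms @ 3 + 229.299ms (3/5)
4. 1375.796ms @ 18/5 + 229.299ms (3/5)
5. 1605.096ms @ 21/5 + 229.299ms (3/5)
6. 1834.395ms @ 24/5 + 229.299ms (3/5)
7. 2063.694ms @ 27/5 + 229.299ms (3/5)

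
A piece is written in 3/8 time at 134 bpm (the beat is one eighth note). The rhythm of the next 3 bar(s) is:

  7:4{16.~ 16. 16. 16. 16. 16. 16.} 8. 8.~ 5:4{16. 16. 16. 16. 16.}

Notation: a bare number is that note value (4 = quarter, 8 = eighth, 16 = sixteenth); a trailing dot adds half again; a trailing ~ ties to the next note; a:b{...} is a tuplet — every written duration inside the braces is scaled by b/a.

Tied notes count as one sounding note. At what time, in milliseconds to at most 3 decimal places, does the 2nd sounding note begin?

1. 0.0ms @ 0 + 383.795ms (6/7)
2. 383.795ms @ 6/7 + 191.898ms (3/7)
3. 575.693ms @ 9/7 + 191.898ms (3/7)
4. 767.591ms @ 12/7 + 191.898ms (3/7)
5. 959.488ms @ 15/7 + 191.898ms (3/7)
6. 1151.386ms @ 18/7 + 191.898ms (3/7)
7. 1343.284ms @ 3 + 671.642ms (3/2)
8. 2014.925ms @ 9/2 + 940.299ms (21/10)
9. 2955.224ms @ 33/5 + 268.657ms (3/5)
10. 3223.881ms @ 36/5 + 268.657ms (3/5)
11. 3492.537ms @ 39/5 + 268.657ms (3/5)
12. 3761.194ms @ 42/5 + 268.657ms (3/5)

note 2 onset = 6/7b = 383.795ms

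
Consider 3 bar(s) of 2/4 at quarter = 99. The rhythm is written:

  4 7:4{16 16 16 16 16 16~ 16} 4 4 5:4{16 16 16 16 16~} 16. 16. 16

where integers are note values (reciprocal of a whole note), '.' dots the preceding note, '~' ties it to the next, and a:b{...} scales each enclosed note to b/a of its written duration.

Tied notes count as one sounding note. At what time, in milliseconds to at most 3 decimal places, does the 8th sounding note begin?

1. 0.0ms @ 0 + 606.061ms (1)
2. 606.061ms @ 1 + 86.58ms (1/7)
3. 692.641ms @ 8/7 + 86.58ms (1/7)
4. 779.221ms @ 9/7 + 86.58ms (1/7)
5. 865.801ms @ 10/7 + 86.58ms (1/7)
6. 952.381ms @ 11/7 + 86.58ms (1/7)
7. 1038.961ms @ 12/7 + 173.16ms (2/7)
8. 1212.121ms @ 2 + 606.061ms (1)
9. 1818.182ms @ 3 + 606.061ms (1)
10. 2424.242ms @ 4 + 121.212ms (1/5)
11. 2545.455ms @ 21/5 + 121.212ms (1/5)
12. 2666.667ms @ 22/5 + 121.212ms (1/5)
13. 2787.879ms @ 23/5 + 121.212ms (1/5)
14. 2909.091ms @ 24/5 + 348.485ms (23/40)
15. 3257.576ms @ 43/8 + 227.273ms (3/8)
16. 3484.848ms @ 23/4 + 151.515ms (1/4)

note 8 onset = 2b = 1212.121ms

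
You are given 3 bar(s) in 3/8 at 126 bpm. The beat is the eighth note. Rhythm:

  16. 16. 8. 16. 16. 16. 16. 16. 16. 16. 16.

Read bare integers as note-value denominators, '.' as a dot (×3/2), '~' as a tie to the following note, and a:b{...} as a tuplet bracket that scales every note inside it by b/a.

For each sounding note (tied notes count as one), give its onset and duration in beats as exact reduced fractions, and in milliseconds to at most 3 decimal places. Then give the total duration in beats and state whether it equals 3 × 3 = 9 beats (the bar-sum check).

1) 0.0ms=0b +357.143ms=3/4b
2) 357.143ms=3/4b +357.143ms=3/4b
3) 714.286ms=3/2b +714.286ms=3/2b
4) 1428.571ms=3b +357.143ms=3/4b
5) 1785.714ms=15/4b +357.143ms=3/4b
6) 2142.857ms=9/2b +357.143ms=3/4b
7) 2500.0ms=21/4b +357.143ms=3/4b
8) 2857.143ms=6b +357.143ms=3/4b
9) 3214.286ms=27/4b +357.143ms=3/4b
10) 3571.429ms=15/2b +357.143ms=3/4b
11) 3928.571ms=33/4b +357.143ms=3/4b
Σ=9b of 9 (126bpm 3/8) — PASS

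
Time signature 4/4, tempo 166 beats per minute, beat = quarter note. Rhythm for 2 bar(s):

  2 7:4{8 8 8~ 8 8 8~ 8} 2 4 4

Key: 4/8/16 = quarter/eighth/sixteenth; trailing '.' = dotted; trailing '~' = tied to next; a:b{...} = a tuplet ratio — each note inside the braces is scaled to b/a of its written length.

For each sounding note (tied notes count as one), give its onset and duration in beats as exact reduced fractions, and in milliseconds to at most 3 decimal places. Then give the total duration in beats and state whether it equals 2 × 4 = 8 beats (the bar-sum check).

1) 0.0ms=0b +722.892ms=2b
2) 722.892ms=2b +103.27ms=2/7b
3) 826.162ms=16/7b +103.27ms=2/7b
4) 929.432ms=18/7b +206.54ms=4/7b
5) 1135.972ms=22/7b +103.27ms=2/7b
6) 1239.243ms=24/7b +206.54ms=4/7b
7) 1445.783ms=4b +722.892ms=2b
8) 2168.675ms=6b +361.446ms=1b
9) 2530.12ms=7b +361.446ms=1b
Σ=8b of 8 (166bpm 4/4) — PASS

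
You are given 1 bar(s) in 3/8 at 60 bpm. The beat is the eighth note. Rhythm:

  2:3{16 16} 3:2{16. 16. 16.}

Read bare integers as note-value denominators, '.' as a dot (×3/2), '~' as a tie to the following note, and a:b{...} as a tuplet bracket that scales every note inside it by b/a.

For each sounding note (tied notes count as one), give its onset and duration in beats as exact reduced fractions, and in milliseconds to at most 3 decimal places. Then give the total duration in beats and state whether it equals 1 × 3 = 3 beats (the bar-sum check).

1) 0.0ms=0b +750.0ms=3/4b
2) 750.0ms=3/4b +750.0ms=3/4b
3) 1500.0ms=3/2b +500.0ms=1/2b
4) 2000.0ms=2b +500.0ms=1/2b
5) 2500.0ms=5/2b +500.0ms=1/2b
Σ=3b of 3 (60bpm 3/8) — PASS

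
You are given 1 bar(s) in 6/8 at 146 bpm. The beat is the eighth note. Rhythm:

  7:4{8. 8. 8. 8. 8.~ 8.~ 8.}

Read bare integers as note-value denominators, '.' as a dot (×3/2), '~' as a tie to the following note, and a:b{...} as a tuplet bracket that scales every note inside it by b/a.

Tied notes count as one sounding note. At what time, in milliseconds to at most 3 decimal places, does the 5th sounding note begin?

note 5 onset = 24/7b = 1409.002ms

1. 0.0ms @ 0 + 352.25ms (6/7)
2. 352.25ms @ 6/7 + 352.25ms (6/7)
3. 704.501ms @ 12/7 + 352.25ms (6/7)
4. 1056.751ms @ 18/7 + 352.25ms (6/7)
5. 1409.002ms @ 24/7 + 1056.751ms (18/7)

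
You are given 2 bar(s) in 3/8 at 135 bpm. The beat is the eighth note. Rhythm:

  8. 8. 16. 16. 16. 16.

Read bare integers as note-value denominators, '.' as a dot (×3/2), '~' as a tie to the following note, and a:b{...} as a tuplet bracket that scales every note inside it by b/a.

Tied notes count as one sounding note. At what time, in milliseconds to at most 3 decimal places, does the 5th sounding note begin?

1. 0.0ms @ 0 + 666.667ms (3/2)
2. 666.667ms @ 3/2 + 666.667ms (3/2)
3. 1333.333ms @ 3 + 333.333ms (3/4)
4. 1666.667ms @ 15/4 + 333.333ms (3/4)
5. 2000.0ms @ 9/2 + 333.333ms (3/4)
6. 2333.333ms @ 21/4 + 333.333ms (3/4)

note 5 onset = 9/2b = 2000.0ms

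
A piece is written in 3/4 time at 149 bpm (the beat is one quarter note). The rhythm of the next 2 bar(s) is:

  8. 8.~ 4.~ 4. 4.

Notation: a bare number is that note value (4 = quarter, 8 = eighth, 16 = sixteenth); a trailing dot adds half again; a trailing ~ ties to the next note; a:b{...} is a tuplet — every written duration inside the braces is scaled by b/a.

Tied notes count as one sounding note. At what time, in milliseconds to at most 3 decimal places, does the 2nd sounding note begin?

1. 0.0ms @ 0 + 302.013ms (3/4)
2. 302.013ms @ 3/4 + 1510.067ms (15/4)
3. 1812.081ms @ 9/2 + 604.027ms (3/2)

note 2 onset = 3/4b = 302.013ms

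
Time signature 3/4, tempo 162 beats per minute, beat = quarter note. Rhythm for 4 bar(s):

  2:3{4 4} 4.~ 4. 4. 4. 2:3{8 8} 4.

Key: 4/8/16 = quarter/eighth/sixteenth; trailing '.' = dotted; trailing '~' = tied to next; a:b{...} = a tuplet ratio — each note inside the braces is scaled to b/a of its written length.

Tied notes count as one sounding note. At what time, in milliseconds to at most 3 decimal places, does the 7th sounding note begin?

1. 0.0ms @ 0 + 555.556ms (3/2)
2. 555.556ms @ 3/2 + 555.556ms (3/2)
3. 1111.111ms @ 3 + 1111.111ms (3)
4. 2222.222ms @ 6 + 555.556ms (3/2)
5. 2777.778ms @ 15/2 + 555.556ms (3/2)
6. 3333.333ms @ 9 + 277.778ms (3/4)
7. 3611.111ms @ 39/4 + 277.778ms (3/4)
8. 3888.889ms @ 21/2 + 555.556ms (3/2)

note 7 onset = 39/4b = 3611.111ms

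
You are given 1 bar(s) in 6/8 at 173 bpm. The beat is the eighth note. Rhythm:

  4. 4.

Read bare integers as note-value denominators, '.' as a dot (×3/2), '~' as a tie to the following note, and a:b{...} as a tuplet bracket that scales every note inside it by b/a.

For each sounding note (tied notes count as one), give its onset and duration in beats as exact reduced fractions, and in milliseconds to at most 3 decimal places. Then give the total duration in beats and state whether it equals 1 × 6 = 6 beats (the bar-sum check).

1) 0.0ms=0b +1040.462ms=3b
2) 1040.462ms=3b +1040.462ms=3b
Σ=6b of 6 (173bpm 6/8) — PASS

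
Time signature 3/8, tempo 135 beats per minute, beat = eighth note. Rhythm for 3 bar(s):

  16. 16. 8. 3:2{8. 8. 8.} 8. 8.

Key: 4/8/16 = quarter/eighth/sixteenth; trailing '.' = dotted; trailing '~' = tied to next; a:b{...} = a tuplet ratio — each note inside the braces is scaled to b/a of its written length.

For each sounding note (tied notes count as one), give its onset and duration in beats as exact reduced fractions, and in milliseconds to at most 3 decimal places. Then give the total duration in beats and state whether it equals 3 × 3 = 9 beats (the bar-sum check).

1) 0.0ms=0b +333.333ms=3/4b
2) 333.333ms=3/4b +333.333ms=3/4b
3) 666.667ms=3/2b +666.667ms=3/2b
4) 1333.333ms=3b +444.444ms=1b
5) 1777.778ms=4b +444.444ms=1b
6) 2222.222ms=5b +444.444ms=1b
7) 2666.667ms=6b +666.667ms=3/2b
8) 3333.333ms=15/2b +666.667ms=3/2b
Σ=9b of 9 (135bpm 3/8) — PASS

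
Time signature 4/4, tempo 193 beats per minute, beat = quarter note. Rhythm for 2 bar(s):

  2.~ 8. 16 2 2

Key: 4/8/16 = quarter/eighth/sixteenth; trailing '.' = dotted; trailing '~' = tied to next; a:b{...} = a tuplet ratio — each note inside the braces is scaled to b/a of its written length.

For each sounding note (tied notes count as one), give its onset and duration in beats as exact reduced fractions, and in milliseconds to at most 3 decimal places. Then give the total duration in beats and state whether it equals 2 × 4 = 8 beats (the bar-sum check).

1) 0.0ms=0b +1165.803ms=15/4b
2) 1165.803ms=15/4b +77.72ms=1/4b
3) 1243.523ms=4b +621.762ms=2b
4) 1865.285ms=6b +621.762ms=2b
Σ=8b of 8 (193bpm 4/4) — PASS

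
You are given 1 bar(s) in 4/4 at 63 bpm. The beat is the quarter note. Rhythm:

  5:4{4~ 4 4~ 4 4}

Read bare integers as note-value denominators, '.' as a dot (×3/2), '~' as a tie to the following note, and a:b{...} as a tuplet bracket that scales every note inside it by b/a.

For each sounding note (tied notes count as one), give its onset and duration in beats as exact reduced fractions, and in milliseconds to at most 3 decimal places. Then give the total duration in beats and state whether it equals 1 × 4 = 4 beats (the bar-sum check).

1) 0.0ms=0b +1523.81ms=8/5b
2) 1523.81ms=8/5b +1523.81ms=8/5b
3) 3047.619ms=16/5b +761.905ms=4/5b
Σ=4b of 4 (63bpm 4/4) — PASS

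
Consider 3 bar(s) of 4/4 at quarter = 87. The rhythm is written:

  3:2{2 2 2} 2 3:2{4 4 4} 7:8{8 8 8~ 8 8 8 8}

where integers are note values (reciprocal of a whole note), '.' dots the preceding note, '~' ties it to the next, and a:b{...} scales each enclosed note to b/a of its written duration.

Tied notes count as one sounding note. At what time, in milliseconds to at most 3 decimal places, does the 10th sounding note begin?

1. 0.0ms @ 0 + 919.54ms (4/3)
2. 919.54ms @ 4/3 + 919.54ms (4/3)
3. 1839.08ms @ 8/3 + 919.54ms (4/3)
4. 2758.621ms @ 4 + 1379.31ms (2)
5. 4137.931ms @ 6 + 459.77ms (2/3)
6. 4597.701ms @ 20/3 + 459.77ms (2/3)
7. 5057.471ms @ 22/3 + 459.77ms (2/3)
8. 5517.241ms @ 8 + 394.089ms (4/7)
9. 5911.33ms @ 60/7 + 394.089ms (4/7)
10. 6305.419ms @ 64/7 + 788.177ms (8/7)
11. 7093.596ms @ 72/7 + 394.089ms (4/7)
12. 7487.685ms @ 76/7 + 394.089ms (4/7)
13. 7881.773ms @ 80/7 + 394.089ms (4/7)

note 10 onset = 64/7b = 6305.419ms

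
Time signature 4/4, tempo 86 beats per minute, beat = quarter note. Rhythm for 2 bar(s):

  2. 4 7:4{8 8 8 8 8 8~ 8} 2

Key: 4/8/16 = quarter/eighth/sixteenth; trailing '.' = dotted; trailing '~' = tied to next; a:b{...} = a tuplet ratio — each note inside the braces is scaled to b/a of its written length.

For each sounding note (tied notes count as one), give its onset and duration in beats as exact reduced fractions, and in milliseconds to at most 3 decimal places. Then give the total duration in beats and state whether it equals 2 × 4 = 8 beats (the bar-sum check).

1) 0.0ms=0b +2093.023ms=3b
2) 2093.023ms=3b +697.674ms=1b
3) 2790.698ms=4b +199.336ms=2/7b
4) 2990.033ms=30/7b +199.336ms=2/7b
5) 3189.369ms=32/7b +199.336ms=2/7b
6) 3388.704ms=34/7b +199.336ms=2/7b
7) 3588.04ms=36/7b +199.336ms=2/7b
8) 3787.375ms=38/7b +398.671ms=4/7b
9) 4186.047ms=6b +1395.349ms=2b
Σ=8b of 8 (86bpm 4/4) — PASS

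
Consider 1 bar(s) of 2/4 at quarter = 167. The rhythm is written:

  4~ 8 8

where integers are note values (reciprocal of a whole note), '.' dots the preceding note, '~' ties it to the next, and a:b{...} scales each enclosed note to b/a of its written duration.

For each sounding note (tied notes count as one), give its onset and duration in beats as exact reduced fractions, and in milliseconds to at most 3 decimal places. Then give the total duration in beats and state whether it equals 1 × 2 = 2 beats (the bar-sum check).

1) 0.0ms=0b +538.922ms=3/2b
2) 538.922ms=3/2b +179.641ms=1/2b
Σ=2b of 2 (167bpm 2/4) — PASS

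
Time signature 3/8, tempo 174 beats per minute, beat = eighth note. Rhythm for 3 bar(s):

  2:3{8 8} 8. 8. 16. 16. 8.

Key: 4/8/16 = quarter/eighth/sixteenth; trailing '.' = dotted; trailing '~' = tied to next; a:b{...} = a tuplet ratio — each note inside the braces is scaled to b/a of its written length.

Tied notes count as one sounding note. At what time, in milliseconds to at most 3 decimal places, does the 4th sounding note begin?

note 4 onset = 9/2b = 1551.724ms

1. 0.0ms @ 0 + 517.241ms (3/2)
2. 517.241ms @ 3/2 + 517.241ms (3/2)
3. 1034.483ms @ 3 + 517.241ms (3/2)
4. 1551.724ms @ 9/2 + 517.241ms (3/2)
5. 2068.966ms @ 6 + 258.621ms (3/4)
6. 2327.586ms @ 27/4 + 258.621ms (3/4)
7. 2586.207ms @ 15/2 + 517.241ms (3/2)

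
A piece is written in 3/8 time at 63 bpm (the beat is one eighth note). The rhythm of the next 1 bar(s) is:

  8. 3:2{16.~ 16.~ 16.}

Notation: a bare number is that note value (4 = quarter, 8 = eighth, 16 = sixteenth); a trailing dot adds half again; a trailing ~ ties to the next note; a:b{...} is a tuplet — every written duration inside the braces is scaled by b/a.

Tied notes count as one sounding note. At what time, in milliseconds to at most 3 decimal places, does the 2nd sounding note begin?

note 2 onset = 3/2b = 1428.571ms

1. 0.0ms @ 0 + 1428.571ms (3/2)
2. 1428.571ms @ 3/2 + 1428.571ms (3/2)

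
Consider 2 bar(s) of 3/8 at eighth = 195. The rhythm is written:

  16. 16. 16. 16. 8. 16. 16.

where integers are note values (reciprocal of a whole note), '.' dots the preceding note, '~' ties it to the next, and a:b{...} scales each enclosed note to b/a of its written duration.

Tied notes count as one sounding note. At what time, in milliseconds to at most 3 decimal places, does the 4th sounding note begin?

1. 0.0ms @ 0 + 230.769ms (3/4)
2. 230.769ms @ 3/4 + 230.769ms (3/4)
3. 461.538ms @ 3/2 + 230.769ms (3/4)
4. 692.308ms @ 9/4 + 230.769ms (3/4)
5. 923.077ms @ 3 + 461.538ms (3/2)
6. 1384.615ms @ 9/2 + 230.769ms (3/4)
7. 1615.385ms @ 21/4 + 230.769ms (3/4)

note 4 onset = 9/4b = 692.308ms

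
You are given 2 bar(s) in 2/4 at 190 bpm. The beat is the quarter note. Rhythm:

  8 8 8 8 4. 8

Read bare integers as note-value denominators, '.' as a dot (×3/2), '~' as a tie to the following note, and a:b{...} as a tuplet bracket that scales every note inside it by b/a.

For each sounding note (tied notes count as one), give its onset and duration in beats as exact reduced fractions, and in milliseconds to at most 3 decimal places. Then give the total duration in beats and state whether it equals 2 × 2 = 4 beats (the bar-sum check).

1) 0.0ms=0b +157.895ms=1/2b
2) 157.895ms=1/2b +157.895ms=1/2b
3) 315.789ms=1b +157.895ms=1/2b
4) 473.684ms=3/2b +157.895ms=1/2b
5) 631.579ms=2b +473.684ms=3/2b
6) 1105.263ms=7/2b +157.895ms=1/2b
Σ=4b of 4 (190bpm 2/4) — PASS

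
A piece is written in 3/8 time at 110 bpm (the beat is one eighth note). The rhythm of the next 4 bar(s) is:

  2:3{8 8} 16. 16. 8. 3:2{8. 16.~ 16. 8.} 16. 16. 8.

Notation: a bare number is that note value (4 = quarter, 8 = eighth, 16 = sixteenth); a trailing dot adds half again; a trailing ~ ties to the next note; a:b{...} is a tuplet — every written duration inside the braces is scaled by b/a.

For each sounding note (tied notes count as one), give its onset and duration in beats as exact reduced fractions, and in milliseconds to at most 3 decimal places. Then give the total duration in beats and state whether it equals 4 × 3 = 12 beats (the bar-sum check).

1) 0.0ms=0b +818.182ms=3/2b
2) 818.182ms=3/2b +818.182ms=3/2b
3) 1636.364ms=3b +409.091ms=3/4b
4) 2045.455ms=15/4b +409.091ms=3/4b
5) 2454.545ms=9/2b +818.182ms=3/2b
6) 3272.727ms=6b +545.455ms=1b
7) 3818.182ms=7b +545.455ms=1b
8) 4363.636ms=8b +545.455ms=1b
9) 4909.091ms=9b +409.091ms=3/4b
10) 5318.182ms=39/4b +409.091ms=3/4b
11) 5727.273ms=21/2b +818.182ms=3/2b
Σ=12b of 12 (110bpm 3/8) — PASS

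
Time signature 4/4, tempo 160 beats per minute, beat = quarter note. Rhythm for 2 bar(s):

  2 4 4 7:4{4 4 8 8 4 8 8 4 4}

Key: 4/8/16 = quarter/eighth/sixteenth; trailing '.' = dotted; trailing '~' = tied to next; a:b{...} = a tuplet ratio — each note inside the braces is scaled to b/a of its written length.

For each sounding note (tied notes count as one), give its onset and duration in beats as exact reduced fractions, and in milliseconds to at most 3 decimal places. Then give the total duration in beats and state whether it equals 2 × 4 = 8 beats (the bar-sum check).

1) 0.0ms=0b +750.0ms=2b
2) 750.0ms=2b +375.0ms=1b
3) 1125.0ms=3b +375.0ms=1b
4) 1500.0ms=4b +214.286ms=4/7b
5) 1714.286ms=32/7b +214.286ms=4/7b
6) 1928.571ms=36/7b +107.143ms=2/7b
7) 2035.714ms=38/7b +107.143ms=2/7b
8) 2142.857ms=40/7b +214.286ms=4/7b
9) 2357.143ms=44/7b +107.143ms=2/7b
10) 2464.286ms=46/7b +107.143ms=2/7b
11) 2571.429ms=48/7b +214.286ms=4/7b
12) 2785.714ms=52/7b +214.286ms=4/7b
Σ=8b of 8 (160bpm 4/4) — PASS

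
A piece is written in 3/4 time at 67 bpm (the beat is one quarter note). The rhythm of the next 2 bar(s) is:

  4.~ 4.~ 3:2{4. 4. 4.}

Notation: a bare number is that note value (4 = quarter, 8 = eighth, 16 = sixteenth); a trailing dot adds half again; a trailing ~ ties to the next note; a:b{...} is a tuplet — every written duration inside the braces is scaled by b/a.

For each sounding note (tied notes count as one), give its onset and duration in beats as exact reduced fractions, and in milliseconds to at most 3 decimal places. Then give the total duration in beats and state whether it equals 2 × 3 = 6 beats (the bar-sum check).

1) 0.0ms=0b +3582.09ms=4b
2) 3582.09ms=4b +895.522ms=1b
3) 4477.612ms=5b +895.522ms=1b
Σ=6b of 6 (67bpm 3/4) — PASS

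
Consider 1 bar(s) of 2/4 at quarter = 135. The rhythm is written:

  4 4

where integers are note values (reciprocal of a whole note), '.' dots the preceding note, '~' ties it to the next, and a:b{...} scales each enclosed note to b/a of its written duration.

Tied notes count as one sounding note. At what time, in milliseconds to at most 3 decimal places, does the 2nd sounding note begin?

note 2 onset = 1b = 444.444ms

1. 0.0ms @ 0 + 444.444ms (1)
2. 444.444ms @ 1 + 444.444ms (1)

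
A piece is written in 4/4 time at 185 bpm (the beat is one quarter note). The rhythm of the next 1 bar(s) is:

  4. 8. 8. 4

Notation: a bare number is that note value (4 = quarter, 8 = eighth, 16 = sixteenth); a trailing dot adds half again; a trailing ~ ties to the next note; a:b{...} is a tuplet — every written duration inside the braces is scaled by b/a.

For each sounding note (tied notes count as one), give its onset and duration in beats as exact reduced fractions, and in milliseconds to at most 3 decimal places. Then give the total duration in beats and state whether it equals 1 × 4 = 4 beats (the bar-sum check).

1) 0.0ms=0b +486.486ms=3/2b
2) 486.486ms=3/2b +243.243ms=3/4b
3) 729.73ms=9/4b +243.243ms=3/4b
4) 972.973ms=3b +324.324ms=1b
Σ=4b of 4 (185bpm 4/4) — PASS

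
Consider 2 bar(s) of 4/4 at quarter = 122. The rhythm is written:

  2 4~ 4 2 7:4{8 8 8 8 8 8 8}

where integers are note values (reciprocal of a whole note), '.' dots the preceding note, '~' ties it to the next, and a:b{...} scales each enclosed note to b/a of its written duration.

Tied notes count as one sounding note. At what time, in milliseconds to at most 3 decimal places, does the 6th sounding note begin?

1. 0.0ms @ 0 + 983.607ms (2)
2. 983.607ms @ 2 + 983.607ms (2)
3. 1967.213ms @ 4 + 983.607ms (2)
4. 2950.82ms @ 6 + 140.515ms (2/7)
5. 3091.335ms @ 44/7 + 140.515ms (2/7)
6. 3231.85ms @ 46/7 + 140.515ms (2/7)
7. 3372.365ms @ 48/7 + 140.515ms (2/7)
8. 3512.881ms @ 50/7 + 140.515ms (2/7)
9. 3653.396ms @ 52/7 + 140.515ms (2/7)
10. 3793.911ms @ 54/7 + 140.515ms (2/7)

note 6 onset = 46/7b = 3231.85ms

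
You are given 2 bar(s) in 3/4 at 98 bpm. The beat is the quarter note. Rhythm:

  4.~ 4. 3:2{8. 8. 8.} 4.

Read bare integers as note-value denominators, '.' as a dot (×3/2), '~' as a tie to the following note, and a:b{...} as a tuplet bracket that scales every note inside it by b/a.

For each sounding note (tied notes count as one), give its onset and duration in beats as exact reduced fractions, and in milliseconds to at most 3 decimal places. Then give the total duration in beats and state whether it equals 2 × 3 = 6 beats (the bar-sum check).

1) 0.0ms=0b +1836.735ms=3b
2) 1836.735ms=3b +306.122ms=1/2b
3) 2142.857ms=7/2b +306.122ms=1/2b
4) 2448.98ms=4b +306.122ms=1/2b
5) 2755.102ms=9/2b +918.367ms=3/2b
Σ=6b of 6 (98bpm 3/4) — PASS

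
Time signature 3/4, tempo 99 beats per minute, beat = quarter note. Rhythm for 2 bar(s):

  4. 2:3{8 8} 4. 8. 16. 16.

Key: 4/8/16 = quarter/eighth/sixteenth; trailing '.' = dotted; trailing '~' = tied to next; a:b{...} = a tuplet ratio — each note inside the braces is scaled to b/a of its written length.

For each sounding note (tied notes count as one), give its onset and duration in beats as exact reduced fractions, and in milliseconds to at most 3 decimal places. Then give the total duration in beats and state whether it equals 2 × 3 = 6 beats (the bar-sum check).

1) 0.0ms=0b +909.091ms=3/2b
2) 909.091ms=3/2b +454.545ms=3/4b
3) 1363.636ms=9/4b +454.545ms=3/4b
4) 1818.182ms=3b +909.091ms=3/2b
5) 2727.273ms=9/2b +454.545ms=3/4b
6) 3181.818ms=21/4b +227.273ms=3/8b
7) 3409.091ms=45/8b +227.273ms=3/8b
Σ=6b of 6 (99bpm 3/4) — PASS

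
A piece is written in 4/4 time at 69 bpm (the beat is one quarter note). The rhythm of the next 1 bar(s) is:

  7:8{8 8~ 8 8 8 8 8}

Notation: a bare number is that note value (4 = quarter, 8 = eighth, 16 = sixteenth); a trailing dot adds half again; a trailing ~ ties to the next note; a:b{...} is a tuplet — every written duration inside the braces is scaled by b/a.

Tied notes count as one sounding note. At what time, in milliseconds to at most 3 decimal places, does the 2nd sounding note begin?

note 2 onset = 4/7b = 496.894ms

1. 0.0ms @ 0 + 496.894ms (4/7)
2. 496.894ms @ 4/7 + 993.789ms (8/7)
3. 1490.683ms @ 12/7 + 496.894ms (4/7)
4. 1987.578ms @ 16/7 + 496.894ms (4/7)
5. 2484.472ms @ 20/7 + 496.894ms (4/7)
6. 2981.366ms @ 24/7 + 496.894ms (4/7)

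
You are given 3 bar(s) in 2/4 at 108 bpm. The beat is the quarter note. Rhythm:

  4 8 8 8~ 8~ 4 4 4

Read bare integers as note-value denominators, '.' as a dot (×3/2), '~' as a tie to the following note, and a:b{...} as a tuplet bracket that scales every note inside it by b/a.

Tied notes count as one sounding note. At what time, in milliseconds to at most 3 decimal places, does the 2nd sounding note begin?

note 2 onset = 1b = 555.556ms

1. 0.0ms @ 0 + 555.556ms (1)
2. 555.556ms @ 1 + 277.778ms (1/2)
3. 833.333ms @ 3/2 + 277.778ms (1/2)
4. 1111.111ms @ 2 + 1111.111ms (2)
5. 2222.222ms @ 4 + 555.556ms (1)
6. 2777.778ms @ 5 + 555.556ms (1)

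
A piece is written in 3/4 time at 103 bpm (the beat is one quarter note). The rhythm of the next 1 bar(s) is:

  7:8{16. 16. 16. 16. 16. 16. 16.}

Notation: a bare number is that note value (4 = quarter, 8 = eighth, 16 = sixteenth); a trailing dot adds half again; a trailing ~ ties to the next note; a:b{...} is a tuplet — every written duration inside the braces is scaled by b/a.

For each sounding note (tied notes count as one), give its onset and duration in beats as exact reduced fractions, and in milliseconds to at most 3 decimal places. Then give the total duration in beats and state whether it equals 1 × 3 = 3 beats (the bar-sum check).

1) 0.0ms=0b +249.653ms=3/7b
2) 249.653ms=3/7b +249.653ms=3/7b
3) 499.307ms=6/7b +249.653ms=3/7b
4) 748.96ms=9/7b +249.653ms=3/7b
5) 998.613ms=12/7b +249.653ms=3/7b
6) 1248.266ms=15/7b +249.653ms=3/7b
7) 1497.92ms=18/7b +249.653ms=3/7b
Σ=3b of 3 (103bpm 3/4) — PASS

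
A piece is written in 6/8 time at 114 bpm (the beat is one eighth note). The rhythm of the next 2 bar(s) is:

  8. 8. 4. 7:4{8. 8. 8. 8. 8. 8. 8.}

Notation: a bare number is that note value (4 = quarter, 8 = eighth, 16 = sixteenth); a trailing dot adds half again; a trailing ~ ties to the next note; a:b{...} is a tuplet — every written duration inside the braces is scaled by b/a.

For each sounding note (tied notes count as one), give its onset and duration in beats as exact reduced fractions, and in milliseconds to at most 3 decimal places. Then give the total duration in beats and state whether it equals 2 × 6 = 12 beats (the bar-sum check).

1) 0.0ms=0b +789.474ms=3/2b
2) 789.474ms=3/2b +789.474ms=3/2b
3) 1578.947ms=3b +1578.947ms=3b
4) 3157.895ms=6b +451.128ms=6/7b
5) 3609.023ms=48/7b +451.128ms=6/7b
6) 4060.15ms=54/7b +451.128ms=6/7b
7) 4511.278ms=60/7b +451.128ms=6/7b
8) 4962.406ms=66/7b +451.128ms=6/7b
9) 5413.534ms=72/7b +451.128ms=6/7b
10) 5864.662ms=78/7b +451.128ms=6/7b
Σ=12b of 12 (114bpm 6/8) — PASS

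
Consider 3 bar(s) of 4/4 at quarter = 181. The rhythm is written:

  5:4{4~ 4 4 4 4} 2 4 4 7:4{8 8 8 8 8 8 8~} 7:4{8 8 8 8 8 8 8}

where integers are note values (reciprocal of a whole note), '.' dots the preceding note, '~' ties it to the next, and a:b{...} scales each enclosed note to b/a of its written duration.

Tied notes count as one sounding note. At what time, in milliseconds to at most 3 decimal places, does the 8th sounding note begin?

1. 0.0ms @ 0 + 530.387ms (8/5)
2. 530.387ms @ 8/5 + 265.193ms (4/5)
3. 795.58ms @ 12/5 + 265.193ms (4/5)
4. 1060.773ms @ 16/5 + 265.193ms (4/5)
5. 1325.967ms @ 4 + 662.983ms (2)
6. 1988.95ms @ 6 + 331.492ms (1)
7. 2320.442ms @ 7 + 331.492ms (1)
8. 2651.934ms @ 8 + 94.712ms (2/7)
9. 2746.646ms @ 58/7 + 94.712ms (2/7)
10. 2841.358ms @ 60/7 + 94.712ms (2/7)
11. 2936.069ms @ 62/7 + 94.712ms (2/7)
12. 3030.781ms @ 64/7 + 94.712ms (2/7)
13. 3125.493ms @ 66/7 + 94.712ms (2/7)
14. 3220.205ms @ 68/7 + 189.424ms (4/7)
15. 3409.629ms @ 72/7 + 94.712ms (2/7)
16. 3504.341ms @ 74/7 + 94.712ms (2/7)
17. 3599.053ms @ 76/7 + 94.712ms (2/7)
18. 3693.765ms @ 78/7 + 94.712ms (2/7)
19. 3788.477ms @ 80/7 + 94.712ms (2/7)
20. 3883.189ms @ 82/7 + 94.712ms (2/7)

note 8 onset = 8b = 2651.934ms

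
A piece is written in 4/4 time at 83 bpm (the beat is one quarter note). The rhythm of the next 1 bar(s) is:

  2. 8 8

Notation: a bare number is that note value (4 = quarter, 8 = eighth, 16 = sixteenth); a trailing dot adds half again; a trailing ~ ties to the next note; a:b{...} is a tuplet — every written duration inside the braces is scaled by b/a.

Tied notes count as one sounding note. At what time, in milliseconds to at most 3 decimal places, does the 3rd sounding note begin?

1. 0.0ms @ 0 + 2168.675ms (3)
2. 2168.675ms @ 3 + 361.446ms (1/2)
3. 2530.12ms @ 7/2 + 361.446ms (1/2)

note 3 onset = 7/2b = 2530.12ms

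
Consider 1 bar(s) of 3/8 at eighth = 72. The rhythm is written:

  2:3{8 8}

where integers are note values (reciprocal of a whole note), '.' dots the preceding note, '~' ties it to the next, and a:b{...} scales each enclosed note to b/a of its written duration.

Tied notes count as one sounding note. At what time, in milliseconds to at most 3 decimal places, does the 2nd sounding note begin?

1. 0.0ms @ 0 + 1250.0ms (3/2)
2. 1250.0ms @ 3/2 + 1250.0ms (3/2)

note 2 onset = 3/2b = 1250.0ms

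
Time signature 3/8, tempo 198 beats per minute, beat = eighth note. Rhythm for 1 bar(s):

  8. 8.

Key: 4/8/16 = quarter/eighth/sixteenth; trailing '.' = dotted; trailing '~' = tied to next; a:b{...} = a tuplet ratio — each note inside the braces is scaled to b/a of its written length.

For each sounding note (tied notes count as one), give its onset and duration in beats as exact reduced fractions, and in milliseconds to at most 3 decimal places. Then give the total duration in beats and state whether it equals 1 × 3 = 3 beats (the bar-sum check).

1) 0.0ms=0b +454.545ms=3/2b
2) 454.545ms=3/2b +454.545ms=3/2b
Σ=3b of 3 (198bpm 3/8) — PASS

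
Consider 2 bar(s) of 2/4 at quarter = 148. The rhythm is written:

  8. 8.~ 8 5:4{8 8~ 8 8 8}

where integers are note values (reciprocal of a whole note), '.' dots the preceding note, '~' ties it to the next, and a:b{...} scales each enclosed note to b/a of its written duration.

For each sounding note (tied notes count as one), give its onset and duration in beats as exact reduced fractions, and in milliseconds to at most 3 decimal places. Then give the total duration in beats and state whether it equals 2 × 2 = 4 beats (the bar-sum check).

1) 0.0ms=0b +304.054ms=3/4b
2) 304.054ms=3/4b +506.757ms=5/4b
3) 810.811ms=2b +162.162ms=2/5b
4) 972.973ms=12/5b +324.324ms=4/5b
5) 1297.297ms=16/5b +162.162ms=2/5b
6) 1459.459ms=18/5b +162.162ms=2/5b
Σ=4b of 4 (148bpm 2/4) — PASS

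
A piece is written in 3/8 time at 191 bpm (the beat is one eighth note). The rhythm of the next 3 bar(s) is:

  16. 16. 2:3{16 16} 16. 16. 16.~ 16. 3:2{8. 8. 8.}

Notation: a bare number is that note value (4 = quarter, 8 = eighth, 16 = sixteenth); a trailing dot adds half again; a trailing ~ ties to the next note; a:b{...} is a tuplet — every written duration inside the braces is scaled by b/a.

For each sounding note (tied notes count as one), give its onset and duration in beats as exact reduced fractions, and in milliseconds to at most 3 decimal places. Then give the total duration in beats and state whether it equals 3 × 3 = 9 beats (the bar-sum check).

1) 0.0ms=0b +235.602ms=3/4b
2) 235.602ms=3/4b +235.602ms=3/4b
3) 471.204ms=3/2b +235.602ms=3/4b
4) 706.806ms=9/4b +235.602ms=3/4b
5) 942.408ms=3b +235.602ms=3/4b
6) 1178.01ms=15/4b +235.602ms=3/4b
7) 1413.613ms=9/2b +471.204ms=3/2b
8) 1884.817ms=6b +314.136ms=1b
9) 2198.953ms=7b +314.136ms=1b
10) 2513.089ms=8b +314.136ms=1b
Σ=9b of 9 (191bpm 3/8) — PASS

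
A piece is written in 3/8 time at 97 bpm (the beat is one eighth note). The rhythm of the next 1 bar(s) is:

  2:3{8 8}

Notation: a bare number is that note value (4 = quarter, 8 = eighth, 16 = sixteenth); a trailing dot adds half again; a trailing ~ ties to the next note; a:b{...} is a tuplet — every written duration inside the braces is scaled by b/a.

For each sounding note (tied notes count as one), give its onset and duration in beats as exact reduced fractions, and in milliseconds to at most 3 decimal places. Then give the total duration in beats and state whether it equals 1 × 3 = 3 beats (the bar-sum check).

1) 0.0ms=0b +927.835ms=3/2b
2) 927.835ms=3/2b +927.835ms=3/2b
Σ=3b of 3 (97bpm 3/8) — PASS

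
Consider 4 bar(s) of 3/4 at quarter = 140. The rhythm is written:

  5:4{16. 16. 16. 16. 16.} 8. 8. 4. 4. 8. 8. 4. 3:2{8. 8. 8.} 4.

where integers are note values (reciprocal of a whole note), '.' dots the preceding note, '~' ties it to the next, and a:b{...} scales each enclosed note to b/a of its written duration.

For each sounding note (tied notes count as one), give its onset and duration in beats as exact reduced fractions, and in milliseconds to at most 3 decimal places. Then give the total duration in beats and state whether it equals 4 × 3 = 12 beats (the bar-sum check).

1) 0.0ms=0b +128.571ms=3/10b
2) 128.571ms=3/10b +128.571ms=3/10b
3) 257.143ms=3/5b +128.571ms=3/10b
4) 385.714ms=9/10b +128.571ms=3/10b
5) 514.286ms=6/5b +128.571ms=3/10b
6) 642.857ms=3/2b +321.429ms=3/4b
7) 964.286ms=9/4b +321.429ms=3/4b
8) 1285.714ms=3b +642.857ms=3/2b
9) 1928.571ms=9/2b +642.857ms=3/2b
10) 2571.429ms=6b +321.429ms=3/4b
11) 2892.857ms=27/4b +321.429ms=3/4b
12) 3214.286ms=15/2b +642.857ms=3/2b
13) 3857.143ms=9b +214.286ms=1/2b
14) 4071.429ms=19/2b +214.286ms=1/2b
15) 4285.714ms=10b +214.286ms=1/2b
16) 4500.0ms=21/2b +642.857ms=3/2b
Σ=12b of 12 (140bpm 3/4) — PASS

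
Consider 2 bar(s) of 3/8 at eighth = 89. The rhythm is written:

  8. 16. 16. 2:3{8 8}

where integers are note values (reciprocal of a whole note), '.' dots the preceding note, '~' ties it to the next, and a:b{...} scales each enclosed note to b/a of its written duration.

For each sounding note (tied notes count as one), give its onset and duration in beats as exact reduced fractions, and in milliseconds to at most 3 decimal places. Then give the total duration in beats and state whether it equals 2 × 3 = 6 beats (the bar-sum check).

1) 0.0ms=0b +1011.236ms=3/2b
2) 1011.236ms=3/2b +505.618ms=3/4b
3) 1516.854ms=9/4b +505.618ms=3/4b
4) 2022.472ms=3b +1011.236ms=3/2b
5) 3033.708ms=9/2b +1011.236ms=3/2b
Σ=6b of 6 (89bpm 3/8) — PASS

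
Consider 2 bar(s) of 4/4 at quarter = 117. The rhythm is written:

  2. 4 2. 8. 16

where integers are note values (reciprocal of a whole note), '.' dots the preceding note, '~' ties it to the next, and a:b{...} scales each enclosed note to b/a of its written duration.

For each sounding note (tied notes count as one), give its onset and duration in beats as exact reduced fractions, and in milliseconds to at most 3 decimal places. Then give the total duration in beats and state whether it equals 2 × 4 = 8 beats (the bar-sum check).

1) 0.0ms=0b +1538.462ms=3b
2) 1538.462ms=3b +512.821ms=1b
3) 2051.282ms=4b +1538.462ms=3b
4) 3589.744ms=7b +384.615ms=3/4b
5) 3974.359ms=31/4b +128.205ms=1/4b
Σ=8b of 8 (117bpm 4/4) — PASS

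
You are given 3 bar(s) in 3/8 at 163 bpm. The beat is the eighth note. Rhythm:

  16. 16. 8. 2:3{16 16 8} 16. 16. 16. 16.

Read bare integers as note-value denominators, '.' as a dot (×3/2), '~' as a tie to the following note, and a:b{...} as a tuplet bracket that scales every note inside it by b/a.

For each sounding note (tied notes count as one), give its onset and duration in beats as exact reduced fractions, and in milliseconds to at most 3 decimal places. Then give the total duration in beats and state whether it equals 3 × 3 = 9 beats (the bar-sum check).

1) 0.0ms=0b +276.074ms=3/4b
2) 276.074ms=3/4b +276.074ms=3/4b
3) 552.147ms=3/2b +552.147ms=3/2b
4) 1104.294ms=3b +276.074ms=3/4b
5) 1380.368ms=15/4b +276.074ms=3/4b
6) 1656.442ms=9/2b +552.147ms=3/2b
7) 2208.589ms=6b +276.074ms=3/4b
8) 2484.663ms=27/4b +276.074ms=3/4b
9) 2760.736ms=15/2b +276.074ms=3/4b
10) 3036.81ms=33/4b +276.074ms=3/4b
Σ=9b of 9 (163bpm 3/8) — PASS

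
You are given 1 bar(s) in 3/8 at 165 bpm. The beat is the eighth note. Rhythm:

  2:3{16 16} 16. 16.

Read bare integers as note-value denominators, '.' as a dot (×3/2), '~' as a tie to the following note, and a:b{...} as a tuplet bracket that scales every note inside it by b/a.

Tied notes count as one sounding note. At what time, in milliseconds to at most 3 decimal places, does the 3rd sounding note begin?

note 3 onset = 3/2b = 545.455ms

1. 0.0ms @ 0 + 272.727ms (3/4)
2. 272.727ms @ 3/4 + 272.727ms (3/4)
3. 545.455ms @ 3/2 + 272.727ms (3/4)
4. 818.182ms @ 9/4 + 272.727ms (3/4)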